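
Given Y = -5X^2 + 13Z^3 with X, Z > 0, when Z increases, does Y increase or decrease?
Y increases

Taking the partial derivative:
∂Y/∂Z = 39Z^2

∂Y/∂Z = 39Z^2 > 0 (assuming positive values)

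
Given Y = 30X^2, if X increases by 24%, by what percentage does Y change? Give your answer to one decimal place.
53.8%

For Y = 30X^2:
If X → X(1 + 0.24)
Then Y → Y · (1 + 0.24)^2
     = Y · 1.5376

Percentage change = ((1 + 0.24)^2 − 1) × 100% ≈ 53.8%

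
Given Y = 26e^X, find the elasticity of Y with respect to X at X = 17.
Elasticity = 17

Elasticity = (dY/dX) · (X/Y)

dY/dX = 26·e^X
At X = 17: dY/dX = 26·e^17, Y = 26·e^17

Elasticity = (26·e^17) · (17 / (26·e^17)) = 17

Interpretation: for a small percentage change in X, the percentage change in Y is approximately 17.00 times as large.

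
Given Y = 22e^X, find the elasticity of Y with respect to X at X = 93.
Elasticity = 93

Elasticity = (dY/dX) · (X/Y)

dY/dX = 22·e^X
At X = 93: dY/dX = 22·e^93, Y = 22·e^93

Elasticity = (22·e^93) · (93 / (22·e^93)) = 93

Interpretation: for a small percentage change in X, the percentage change in Y is approximately 93.00 times as large.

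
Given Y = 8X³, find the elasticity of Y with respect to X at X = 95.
Elasticity = 3

Elasticity = (dY/dX) · (X/Y)

dY/dX = 24·X²
At X = 95: dY/dX = 216600, Y = 6859000

Elasticity = 216600 · (95 / 6859000) = 3

Interpretation: for a small percentage change in X, the percentage change in Y is approximately 3.00 times as large.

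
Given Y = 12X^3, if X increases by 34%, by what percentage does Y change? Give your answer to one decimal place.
140.6%

For Y = 12X^3:
If X → X(1 + 0.34)
Then Y → Y · (1 + 0.34)^3
     ≈ Y · 2.4061

Percentage change = ((1 + 0.34)^3 − 1) × 100% ≈ 140.6%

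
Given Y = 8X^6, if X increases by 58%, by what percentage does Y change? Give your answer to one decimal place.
1455.8%

For Y = 8X^6:
If X → X(1 + 0.58)
Then Y → Y · (1 + 0.58)^6
     ≈ Y · 15.5576

Percentage change = ((1 + 0.58)^6 − 1) × 100% ≈ 1455.8%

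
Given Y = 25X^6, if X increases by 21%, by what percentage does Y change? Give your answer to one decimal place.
213.8%

For Y = 25X^6:
If X → X(1 + 0.21)
Then Y → Y · (1 + 0.21)^6
     ≈ Y · 3.1384

Percentage change = ((1 + 0.21)^6 − 1) × 100% ≈ 213.8%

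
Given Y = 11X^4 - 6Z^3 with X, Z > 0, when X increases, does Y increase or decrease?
Y increases

Taking the partial derivative:
∂Y/∂X = 44X^3

∂Y/∂X = 44X^3 > 0 (assuming positive values)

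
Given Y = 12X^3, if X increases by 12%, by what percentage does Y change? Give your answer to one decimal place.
40.5%

For Y = 12X^3:
If X → X(1 + 0.12)
Then Y → Y · (1 + 0.12)^3
     ≈ Y · 1.4049

Percentage change = ((1 + 0.12)^3 − 1) × 100% ≈ 40.5%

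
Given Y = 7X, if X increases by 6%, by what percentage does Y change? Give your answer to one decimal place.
6.0%

For Y = 7X:
If X → X(1 + 0.06)
Then Y → Y · (1 + 0.06)^1
     = Y · 1.0600

Percentage change = ((1 + 0.06)^1 − 1) × 100% = 6.0%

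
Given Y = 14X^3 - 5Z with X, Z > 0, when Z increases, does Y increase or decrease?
Y decreases

Taking the partial derivative:
∂Y/∂Z = -5

∂Y/∂Z = -5 < 0 (assuming positive values)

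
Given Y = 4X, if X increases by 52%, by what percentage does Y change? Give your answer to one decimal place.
52.0%

For Y = 4X:
If X → X(1 + 0.52)
Then Y → Y · (1 + 0.52)^1
     = Y · 1.5200

Percentage change = ((1 + 0.52)^1 − 1) × 100% = 52.0%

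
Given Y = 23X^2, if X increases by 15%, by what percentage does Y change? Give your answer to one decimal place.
32.3%

For Y = 23X^2:
If X → X(1 + 0.15)
Then Y → Y · (1 + 0.15)^2
     = Y · 1.3225

Percentage change = ((1 + 0.15)^2 − 1) × 100% ≈ 32.3%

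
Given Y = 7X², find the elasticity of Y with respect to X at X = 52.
Elasticity = 2

Elasticity = (dY/dX) · (X/Y)

dY/dX = 14·X
At X = 52: dY/dX = 728, Y = 18928

Elasticity = 728 · (52 / 18928) = 2

Interpretation: for a small percentage change in X, the percentage change in Y is approximately 2.00 times as large.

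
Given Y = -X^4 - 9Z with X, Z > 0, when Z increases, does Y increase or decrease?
Y decreases

Taking the partial derivative:
∂Y/∂Z = -9

∂Y/∂Z = -9 < 0 (assuming positive values)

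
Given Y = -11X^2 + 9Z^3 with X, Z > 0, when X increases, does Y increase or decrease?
Y decreases

Taking the partial derivative:
∂Y/∂X = -22X

∂Y/∂X = -22X < 0 (assuming positive values)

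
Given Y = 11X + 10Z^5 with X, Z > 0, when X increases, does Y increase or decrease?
Y increases

Taking the partial derivative:
∂Y/∂X = 11

∂Y/∂X = 11 > 0 (assuming positive values)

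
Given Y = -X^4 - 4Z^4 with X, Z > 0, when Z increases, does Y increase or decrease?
Y decreases

Taking the partial derivative:
∂Y/∂Z = -16Z^3

∂Y/∂Z = -16Z^3 < 0 (assuming positive values)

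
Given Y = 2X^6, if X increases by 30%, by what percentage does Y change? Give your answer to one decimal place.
382.7%

For Y = 2X^6:
If X → X(1 + 0.3)
Then Y → Y · (1 + 0.3)^6
     ≈ Y · 4.8268

Percentage change = ((1 + 0.3)^6 − 1) × 100% ≈ 382.7%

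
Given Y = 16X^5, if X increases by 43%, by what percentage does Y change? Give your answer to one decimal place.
498.0%

For Y = 16X^5:
If X → X(1 + 0.43)
Then Y → Y · (1 + 0.43)^5
     ≈ Y · 5.9797

Percentage change = ((1 + 0.43)^5 − 1) × 100% ≈ 498.0%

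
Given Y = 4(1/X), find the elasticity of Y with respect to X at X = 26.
Elasticity = -1

Elasticity = (dY/dX) · (X/Y)

dY/dX = -4/X²
At X = 26: dY/dX = -1/169, Y = 2/13

Elasticity = (-1/169) · (26 / (2/13)) = -1

Interpretation: for a small percentage change in X, the percentage change in Y is approximately -1.00 times as large.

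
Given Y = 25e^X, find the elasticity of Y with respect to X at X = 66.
Elasticity = 66

Elasticity = (dY/dX) · (X/Y)

dY/dX = 25·e^X
At X = 66: dY/dX = 25·e^66, Y = 25·e^66

Elasticity = (25·e^66) · (66 / (25·e^66)) = 66

Interpretation: for a small percentage change in X, the percentage change in Y is approximately 66.00 times as large.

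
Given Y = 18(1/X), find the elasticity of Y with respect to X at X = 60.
Elasticity = -1

Elasticity = (dY/dX) · (X/Y)

dY/dX = -18/X²
At X = 60: dY/dX = -1/200, Y = 3/10

Elasticity = (-1/200) · (60 / (3/10)) = -1

Interpretation: for a small percentage change in X, the percentage change in Y is approximately -1.00 times as large.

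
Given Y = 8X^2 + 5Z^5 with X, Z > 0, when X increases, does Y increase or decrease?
Y increases

Taking the partial derivative:
∂Y/∂X = 16X

∂Y/∂X = 16X > 0 (assuming positive values)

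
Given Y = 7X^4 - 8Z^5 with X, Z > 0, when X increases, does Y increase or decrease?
Y increases

Taking the partial derivative:
∂Y/∂X = 28X^3

∂Y/∂X = 28X^3 > 0 (assuming positive values)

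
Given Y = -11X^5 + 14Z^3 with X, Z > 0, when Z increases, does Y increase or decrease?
Y increases

Taking the partial derivative:
∂Y/∂Z = 42Z^2

∂Y/∂Z = 42Z^2 > 0 (assuming positive values)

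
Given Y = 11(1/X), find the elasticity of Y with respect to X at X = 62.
Elasticity = -1

Elasticity = (dY/dX) · (X/Y)

dY/dX = -11/X²
At X = 62: dY/dX = -11/3844, Y = 11/62

Elasticity = (-11/3844) · (62 / (11/62)) = -1

Interpretation: for a small percentage change in X, the percentage change in Y is approximately -1.00 times as large.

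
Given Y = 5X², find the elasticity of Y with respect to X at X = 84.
Elasticity = 2

Elasticity = (dY/dX) · (X/Y)

dY/dX = 10·X
At X = 84: dY/dX = 840, Y = 35280

Elasticity = 840 · (84 / 35280) = 2

Interpretation: for a small percentage change in X, the percentage change in Y is approximately 2.00 times as large.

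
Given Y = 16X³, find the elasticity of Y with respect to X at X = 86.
Elasticity = 3

Elasticity = (dY/dX) · (X/Y)

dY/dX = 48·X²
At X = 86: dY/dX = 355008, Y = 10176896

Elasticity = 355008 · (86 / 10176896) = 3

Interpretation: for a small percentage change in X, the percentage change in Y is approximately 3.00 times as large.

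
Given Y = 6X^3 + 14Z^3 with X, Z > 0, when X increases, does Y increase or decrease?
Y increases

Taking the partial derivative:
∂Y/∂X = 18X^2

∂Y/∂X = 18X^2 > 0 (assuming positive values)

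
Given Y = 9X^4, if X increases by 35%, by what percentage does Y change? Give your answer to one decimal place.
232.2%

For Y = 9X^4:
If X → X(1 + 0.35)
Then Y → Y · (1 + 0.35)^4
     ≈ Y · 3.3215

Percentage change = ((1 + 0.35)^4 − 1) × 100% ≈ 232.2%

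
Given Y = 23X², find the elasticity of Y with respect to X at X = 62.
Elasticity = 2

Elasticity = (dY/dX) · (X/Y)

dY/dX = 46·X
At X = 62: dY/dX = 2852, Y = 88412

Elasticity = 2852 · (62 / 88412) = 2

Interpretation: for a small percentage change in X, the percentage change in Y is approximately 2.00 times as large.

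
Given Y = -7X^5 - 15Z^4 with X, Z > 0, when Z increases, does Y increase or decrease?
Y decreases

Taking the partial derivative:
∂Y/∂Z = -60Z^3

∂Y/∂Z = -60Z^3 < 0 (assuming positive values)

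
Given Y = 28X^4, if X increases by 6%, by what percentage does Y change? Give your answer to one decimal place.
26.2%

For Y = 28X^4:
If X → X(1 + 0.06)
Then Y → Y · (1 + 0.06)^4
     ≈ Y · 1.2625

Percentage change = ((1 + 0.06)^4 − 1) × 100% ≈ 26.2%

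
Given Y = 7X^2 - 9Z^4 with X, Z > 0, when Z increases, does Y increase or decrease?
Y decreases

Taking the partial derivative:
∂Y/∂Z = -36Z^3

∂Y/∂Z = -36Z^3 < 0 (assuming positive values)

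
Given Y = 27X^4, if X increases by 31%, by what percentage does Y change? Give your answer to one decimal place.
194.5%

For Y = 27X^4:
If X → X(1 + 0.31)
Then Y → Y · (1 + 0.31)^4
     ≈ Y · 2.9450

Percentage change = ((1 + 0.31)^4 − 1) × 100% ≈ 194.5%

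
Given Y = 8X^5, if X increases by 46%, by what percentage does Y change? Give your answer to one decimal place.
563.4%

For Y = 8X^5:
If X → X(1 + 0.46)
Then Y → Y · (1 + 0.46)^5
     ≈ Y · 6.6338

Percentage change = ((1 + 0.46)^5 − 1) × 100% ≈ 563.4%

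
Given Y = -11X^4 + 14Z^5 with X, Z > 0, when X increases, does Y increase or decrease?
Y decreases

Taking the partial derivative:
∂Y/∂X = -44X^3

∂Y/∂X = -44X^3 < 0 (assuming positive values)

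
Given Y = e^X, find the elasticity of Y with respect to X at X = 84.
Elasticity = 84

Elasticity = (dY/dX) · (X/Y)

dY/dX = e^X
At X = 84: dY/dX = e^84, Y = e^84

Elasticity = (e^84) · (84 / (e^84)) = 84

Interpretation: for a small percentage change in X, the percentage change in Y is approximately 84.00 times as large.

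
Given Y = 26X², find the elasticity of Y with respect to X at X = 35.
Elasticity = 2

Elasticity = (dY/dX) · (X/Y)

dY/dX = 52·X
At X = 35: dY/dX = 1820, Y = 31850

Elasticity = 1820 · (35 / 31850) = 2

Interpretation: for a small percentage change in X, the percentage change in Y is approximately 2.00 times as large.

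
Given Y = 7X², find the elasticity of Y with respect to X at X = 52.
Elasticity = 2

Elasticity = (dY/dX) · (X/Y)

dY/dX = 14·X
At X = 52: dY/dX = 728, Y = 18928

Elasticity = 728 · (52 / 18928) = 2

Interpretation: for a small percentage change in X, the percentage change in Y is approximately 2.00 times as large.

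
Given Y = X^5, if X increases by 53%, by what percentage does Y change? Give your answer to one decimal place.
738.4%

For Y = X^5:
If X → X(1 + 0.53)
Then Y → Y · (1 + 0.53)^5
     ≈ Y · 8.3841

Percentage change = ((1 + 0.53)^5 − 1) × 100% ≈ 738.4%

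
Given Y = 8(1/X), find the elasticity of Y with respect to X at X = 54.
Elasticity = -1

Elasticity = (dY/dX) · (X/Y)

dY/dX = -8/X²
At X = 54: dY/dX = -2/729, Y = 4/27

Elasticity = (-2/729) · (54 / (4/27)) = -1

Interpretation: for a small percentage change in X, the percentage change in Y is approximately -1.00 times as large.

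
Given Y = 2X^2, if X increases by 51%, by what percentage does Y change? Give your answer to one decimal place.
128.0%

For Y = 2X^2:
If X → X(1 + 0.51)
Then Y → Y · (1 + 0.51)^2
     = Y · 2.2801

Percentage change = ((1 + 0.51)^2 − 1) × 100% ≈ 128.0%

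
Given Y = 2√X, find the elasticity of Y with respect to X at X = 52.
Elasticity = 1/2

Elasticity = (dY/dX) · (X/Y)

dY/dX = 1/√X
At X = 52: dY/dX = √13/26, Y = 4·√13

Elasticity = (√13/26) · (52 / (4·√13)) = 1/2

Interpretation: for a small percentage change in X, the percentage change in Y is approximately 0.50 times as large.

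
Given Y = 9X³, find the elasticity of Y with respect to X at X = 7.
Elasticity = 3

Elasticity = (dY/dX) · (X/Y)

dY/dX = 27·X²
At X = 7: dY/dX = 1323, Y = 3087

Elasticity = 1323 · (7 / 3087) = 3

Interpretation: for a small percentage change in X, the percentage change in Y is approximately 3.00 times as large.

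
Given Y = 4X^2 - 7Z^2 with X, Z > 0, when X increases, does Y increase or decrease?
Y increases

Taking the partial derivative:
∂Y/∂X = 8X

∂Y/∂X = 8X > 0 (assuming positive values)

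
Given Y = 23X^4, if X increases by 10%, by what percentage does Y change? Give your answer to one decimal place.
46.4%

For Y = 23X^4:
If X → X(1 + 0.1)
Then Y → Y · (1 + 0.1)^4
     = Y · 1.4641

Percentage change = ((1 + 0.1)^4 − 1) × 100% ≈ 46.4%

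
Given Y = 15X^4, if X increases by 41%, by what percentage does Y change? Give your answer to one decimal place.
295.3%

For Y = 15X^4:
If X → X(1 + 0.41)
Then Y → Y · (1 + 0.41)^4
     ≈ Y · 3.9525

Percentage change = ((1 + 0.41)^4 − 1) × 100% ≈ 295.3%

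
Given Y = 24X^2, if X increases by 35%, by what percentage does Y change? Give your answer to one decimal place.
82.3%

For Y = 24X^2:
If X → X(1 + 0.35)
Then Y → Y · (1 + 0.35)^2
     = Y · 1.8225

Percentage change = ((1 + 0.35)^2 − 1) × 100% ≈ 82.3%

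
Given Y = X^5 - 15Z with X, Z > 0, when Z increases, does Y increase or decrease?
Y decreases

Taking the partial derivative:
∂Y/∂Z = -15

∂Y/∂Z = -15 < 0 (assuming positive values)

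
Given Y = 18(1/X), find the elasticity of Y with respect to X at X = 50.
Elasticity = -1

Elasticity = (dY/dX) · (X/Y)

dY/dX = -18/X²
At X = 50: dY/dX = -9/1250, Y = 9/25

Elasticity = (-9/1250) · (50 / (9/25)) = -1

Interpretation: for a small percentage change in X, the percentage change in Y is approximately -1.00 times as large.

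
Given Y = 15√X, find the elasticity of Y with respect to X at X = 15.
Elasticity = 1/2

Elasticity = (dY/dX) · (X/Y)

dY/dX = 15/(2·√X)
At X = 15: dY/dX = √15/2, Y = 15·√15

Elasticity = (√15/2) · (15 / (15·√15)) = 1/2

Interpretation: for a small percentage change in X, the percentage change in Y is approximately 0.50 times as large.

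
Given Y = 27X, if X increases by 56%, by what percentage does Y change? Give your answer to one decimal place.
56.0%

For Y = 27X:
If X → X(1 + 0.56)
Then Y → Y · (1 + 0.56)^1
     = Y · 1.5600

Percentage change = ((1 + 0.56)^1 − 1) × 100% = 56.0%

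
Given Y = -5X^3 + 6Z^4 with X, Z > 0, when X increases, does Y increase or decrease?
Y decreases

Taking the partial derivative:
∂Y/∂X = -15X^2

∂Y/∂X = -15X^2 < 0 (assuming positive values)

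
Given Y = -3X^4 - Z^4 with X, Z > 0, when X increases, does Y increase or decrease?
Y decreases

Taking the partial derivative:
∂Y/∂X = -12X^3

∂Y/∂X = -12X^3 < 0 (assuming positive values)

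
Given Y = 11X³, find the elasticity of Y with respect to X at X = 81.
Elasticity = 3

Elasticity = (dY/dX) · (X/Y)

dY/dX = 33·X²
At X = 81: dY/dX = 216513, Y = 5845851

Elasticity = 216513 · (81 / 5845851) = 3

Interpretation: for a small percentage change in X, the percentage change in Y is approximately 3.00 times as large.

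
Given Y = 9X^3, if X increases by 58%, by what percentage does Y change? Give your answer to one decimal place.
294.4%

For Y = 9X^3:
If X → X(1 + 0.58)
Then Y → Y · (1 + 0.58)^3
     ≈ Y · 3.9443

Percentage change = ((1 + 0.58)^3 − 1) × 100% ≈ 294.4%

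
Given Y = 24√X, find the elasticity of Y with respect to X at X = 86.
Elasticity = 1/2

Elasticity = (dY/dX) · (X/Y)

dY/dX = 12/√X
At X = 86: dY/dX = 6·√86/43, Y = 24·√86

Elasticity = (6·√86/43) · (86 / (24·√86)) = 1/2

Interpretation: for a small percentage change in X, the percentage change in Y is approximately 0.50 times as large.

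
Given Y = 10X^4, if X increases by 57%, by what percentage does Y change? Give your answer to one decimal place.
507.6%

For Y = 10X^4:
If X → X(1 + 0.57)
Then Y → Y · (1 + 0.57)^4
     ≈ Y · 6.0757

Percentage change = ((1 + 0.57)^4 − 1) × 100% ≈ 507.6%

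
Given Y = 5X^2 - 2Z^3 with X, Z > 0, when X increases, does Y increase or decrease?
Y increases

Taking the partial derivative:
∂Y/∂X = 10X

∂Y/∂X = 10X > 0 (assuming positive values)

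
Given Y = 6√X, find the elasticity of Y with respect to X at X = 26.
Elasticity = 1/2

Elasticity = (dY/dX) · (X/Y)

dY/dX = 3/√X
At X = 26: dY/dX = 3·√26/26, Y = 6·√26

Elasticity = (3·√26/26) · (26 / (6·√26)) = 1/2

Interpretation: for a small percentage change in X, the percentage change in Y is approximately 0.50 times as large.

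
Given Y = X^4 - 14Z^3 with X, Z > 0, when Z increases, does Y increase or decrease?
Y decreases

Taking the partial derivative:
∂Y/∂Z = -42Z^2

∂Y/∂Z = -42Z^2 < 0 (assuming positive values)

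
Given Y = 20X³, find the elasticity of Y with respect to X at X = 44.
Elasticity = 3

Elasticity = (dY/dX) · (X/Y)

dY/dX = 60·X²
At X = 44: dY/dX = 116160, Y = 1703680

Elasticity = 116160 · (44 / 1703680) = 3

Interpretation: for a small percentage change in X, the percentage change in Y is approximately 3.00 times as large.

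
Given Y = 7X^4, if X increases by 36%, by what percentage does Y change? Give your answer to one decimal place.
242.1%

For Y = 7X^4:
If X → X(1 + 0.36)
Then Y → Y · (1 + 0.36)^4
     ≈ Y · 3.4210

Percentage change = ((1 + 0.36)^4 − 1) × 100% ≈ 242.1%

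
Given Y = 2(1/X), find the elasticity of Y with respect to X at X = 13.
Elasticity = -1

Elasticity = (dY/dX) · (X/Y)

dY/dX = -2/X²
At X = 13: dY/dX = -2/169, Y = 2/13

Elasticity = (-2/169) · (13 / (2/13)) = -1

Interpretation: for a small percentage change in X, the percentage change in Y is approximately -1.00 times as large.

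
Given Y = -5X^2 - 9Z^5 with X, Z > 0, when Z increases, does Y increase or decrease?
Y decreases

Taking the partial derivative:
∂Y/∂Z = -45Z^4

∂Y/∂Z = -45Z^4 < 0 (assuming positive values)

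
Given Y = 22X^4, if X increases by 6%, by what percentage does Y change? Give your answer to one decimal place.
26.2%

For Y = 22X^4:
If X → X(1 + 0.06)
Then Y → Y · (1 + 0.06)^4
     ≈ Y · 1.2625

Percentage change = ((1 + 0.06)^4 − 1) × 100% ≈ 26.2%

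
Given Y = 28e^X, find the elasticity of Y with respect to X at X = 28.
Elasticity = 28

Elasticity = (dY/dX) · (X/Y)

dY/dX = 28·e^X
At X = 28: dY/dX = 28·e^28, Y = 28·e^28

Elasticity = (28·e^28) · (28 / (28·e^28)) = 28

Interpretation: for a small percentage change in X, the percentage change in Y is approximately 28.00 times as large.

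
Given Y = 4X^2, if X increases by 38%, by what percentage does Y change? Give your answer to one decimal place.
90.4%

For Y = 4X^2:
If X → X(1 + 0.38)
Then Y → Y · (1 + 0.38)^2
     = Y · 1.9044

Percentage change = ((1 + 0.38)^2 − 1) × 100% ≈ 90.4%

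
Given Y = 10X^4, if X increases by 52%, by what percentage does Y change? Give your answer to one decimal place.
433.8%

For Y = 10X^4:
If X → X(1 + 0.52)
Then Y → Y · (1 + 0.52)^4
     ≈ Y · 5.3379

Percentage change = ((1 + 0.52)^4 − 1) × 100% ≈ 433.8%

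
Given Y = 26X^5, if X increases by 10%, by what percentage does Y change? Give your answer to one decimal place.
61.1%

For Y = 26X^5:
If X → X(1 + 0.1)
Then Y → Y · (1 + 0.1)^5
     ≈ Y · 1.6105

Percentage change = ((1 + 0.1)^5 − 1) × 100% ≈ 61.1%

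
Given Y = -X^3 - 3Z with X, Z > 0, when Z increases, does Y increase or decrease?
Y decreases

Taking the partial derivative:
∂Y/∂Z = -3

∂Y/∂Z = -3 < 0 (assuming positive values)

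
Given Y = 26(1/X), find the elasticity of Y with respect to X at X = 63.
Elasticity = -1

Elasticity = (dY/dX) · (X/Y)

dY/dX = -26/X²
At X = 63: dY/dX = -26/3969, Y = 26/63

Elasticity = (-26/3969) · (63 / (26/63)) = -1

Interpretation: for a small percentage change in X, the percentage change in Y is approximately -1.00 times as large.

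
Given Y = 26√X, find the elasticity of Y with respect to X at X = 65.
Elasticity = 1/2

Elasticity = (dY/dX) · (X/Y)

dY/dX = 13/√X
At X = 65: dY/dX = √65/5, Y = 26·√65

Elasticity = (√65/5) · (65 / (26·√65)) = 1/2

Interpretation: for a small percentage change in X, the percentage change in Y is approximately 0.50 times as large.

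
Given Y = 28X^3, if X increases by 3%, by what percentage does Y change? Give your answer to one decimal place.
9.3%

For Y = 28X^3:
If X → X(1 + 0.03)
Then Y → Y · (1 + 0.03)^3
     ≈ Y · 1.0927

Percentage change = ((1 + 0.03)^3 − 1) × 100% ≈ 9.3%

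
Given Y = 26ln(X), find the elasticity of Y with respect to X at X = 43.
Elasticity = 1/ln(43) ≈ 0.2659

Elasticity = (dY/dX) · (X/Y)

dY/dX = 26/X
At X = 43: dY/dX = 26/43, Y = 26·ln(43)

Elasticity = (26/43) · (43 / (26·ln(43))) = 1/ln(43) ≈ 0.2659

Interpretation: for a small percentage change in X, the percentage change in Y is approximately 0.27 times as large.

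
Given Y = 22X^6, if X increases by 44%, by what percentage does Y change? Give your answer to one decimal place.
791.6%

For Y = 22X^6:
If X → X(1 + 0.44)
Then Y → Y · (1 + 0.44)^6
     ≈ Y · 8.9161

Percentage change = ((1 + 0.44)^6 − 1) × 100% ≈ 791.6%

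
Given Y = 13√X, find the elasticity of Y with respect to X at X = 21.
Elasticity = 1/2

Elasticity = (dY/dX) · (X/Y)

dY/dX = 13/(2·√X)
At X = 21: dY/dX = 13·√21/42, Y = 13·√21

Elasticity = (13·√21/42) · (21 / (13·√21)) = 1/2

Interpretation: for a small percentage change in X, the percentage change in Y is approximately 0.50 times as large.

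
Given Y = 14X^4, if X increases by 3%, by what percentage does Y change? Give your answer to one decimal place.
12.6%

For Y = 14X^4:
If X → X(1 + 0.03)
Then Y → Y · (1 + 0.03)^4
     ≈ Y · 1.1255

Percentage change = ((1 + 0.03)^4 − 1) × 100% ≈ 12.6%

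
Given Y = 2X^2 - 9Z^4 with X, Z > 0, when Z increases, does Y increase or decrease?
Y decreases

Taking the partial derivative:
∂Y/∂Z = -36Z^3

∂Y/∂Z = -36Z^3 < 0 (assuming positive values)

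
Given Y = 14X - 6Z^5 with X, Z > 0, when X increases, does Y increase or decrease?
Y increases

Taking the partial derivative:
∂Y/∂X = 14

∂Y/∂X = 14 > 0 (assuming positive values)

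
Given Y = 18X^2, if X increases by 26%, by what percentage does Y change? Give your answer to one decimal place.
58.8%

For Y = 18X^2:
If X → X(1 + 0.26)
Then Y → Y · (1 + 0.26)^2
     = Y · 1.5876

Percentage change = ((1 + 0.26)^2 − 1) × 100% ≈ 58.8%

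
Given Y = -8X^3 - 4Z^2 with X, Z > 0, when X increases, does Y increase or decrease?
Y decreases

Taking the partial derivative:
∂Y/∂X = -24X^2

∂Y/∂X = -24X^2 < 0 (assuming positive values)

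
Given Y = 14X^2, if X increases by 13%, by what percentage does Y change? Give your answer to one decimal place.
27.7%

For Y = 14X^2:
If X → X(1 + 0.13)
Then Y → Y · (1 + 0.13)^2
     = Y · 1.2769

Percentage change = ((1 + 0.13)^2 − 1) × 100% ≈ 27.7%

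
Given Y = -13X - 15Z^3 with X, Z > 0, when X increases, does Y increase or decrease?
Y decreases

Taking the partial derivative:
∂Y/∂X = -13

∂Y/∂X = -13 < 0 (assuming positive values)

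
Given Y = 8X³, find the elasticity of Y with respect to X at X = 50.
Elasticity = 3

Elasticity = (dY/dX) · (X/Y)

dY/dX = 24·X²
At X = 50: dY/dX = 60000, Y = 1000000

Elasticity = 60000 · (50 / 1000000) = 3

Interpretation: for a small percentage change in X, the percentage change in Y is approximately 3.00 times as large.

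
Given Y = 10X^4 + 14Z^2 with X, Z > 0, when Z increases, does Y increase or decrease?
Y increases

Taking the partial derivative:
∂Y/∂Z = 28Z

∂Y/∂Z = 28Z > 0 (assuming positive values)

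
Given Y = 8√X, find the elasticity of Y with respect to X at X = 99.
Elasticity = 1/2

Elasticity = (dY/dX) · (X/Y)

dY/dX = 4/√X
At X = 99: dY/dX = 4·√11/33, Y = 24·√11

Elasticity = (4·√11/33) · (99 / (24·√11)) = 1/2

Interpretation: for a small percentage change in X, the percentage change in Y is approximately 0.50 times as large.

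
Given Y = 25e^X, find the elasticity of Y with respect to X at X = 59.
Elasticity = 59

Elasticity = (dY/dX) · (X/Y)

dY/dX = 25·e^X
At X = 59: dY/dX = 25·e^59, Y = 25·e^59

Elasticity = (25·e^59) · (59 / (25·e^59)) = 59

Interpretation: for a small percentage change in X, the percentage change in Y is approximately 59.00 times as large.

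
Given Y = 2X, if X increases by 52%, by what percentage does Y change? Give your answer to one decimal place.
52.0%

For Y = 2X:
If X → X(1 + 0.52)
Then Y → Y · (1 + 0.52)^1
     = Y · 1.5200

Percentage change = ((1 + 0.52)^1 − 1) × 100% = 52.0%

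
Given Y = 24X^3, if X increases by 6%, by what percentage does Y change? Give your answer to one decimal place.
19.1%

For Y = 24X^3:
If X → X(1 + 0.06)
Then Y → Y · (1 + 0.06)^3
     ≈ Y · 1.1910

Percentage change = ((1 + 0.06)^3 − 1) × 100% ≈ 19.1%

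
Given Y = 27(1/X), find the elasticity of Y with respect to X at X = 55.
Elasticity = -1

Elasticity = (dY/dX) · (X/Y)

dY/dX = -27/X²
At X = 55: dY/dX = -27/3025, Y = 27/55

Elasticity = (-27/3025) · (55 / (27/55)) = -1

Interpretation: for a small percentage change in X, the percentage change in Y is approximately -1.00 times as large.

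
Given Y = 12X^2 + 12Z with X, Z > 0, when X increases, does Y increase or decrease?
Y increases

Taking the partial derivative:
∂Y/∂X = 24X

∂Y/∂X = 24X > 0 (assuming positive values)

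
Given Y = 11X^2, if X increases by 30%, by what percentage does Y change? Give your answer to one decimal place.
69.0%

For Y = 11X^2:
If X → X(1 + 0.3)
Then Y → Y · (1 + 0.3)^2
     = Y · 1.6900

Percentage change = ((1 + 0.3)^2 − 1) × 100% = 69.0%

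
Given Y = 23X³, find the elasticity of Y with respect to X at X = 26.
Elasticity = 3

Elasticity = (dY/dX) · (X/Y)

dY/dX = 69·X²
At X = 26: dY/dX = 46644, Y = 404248

Elasticity = 46644 · (26 / 404248) = 3

Interpretation: for a small percentage change in X, the percentage change in Y is approximately 3.00 times as large.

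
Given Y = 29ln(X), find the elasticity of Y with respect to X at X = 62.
Elasticity = 1/ln(62) ≈ 0.2423

Elasticity = (dY/dX) · (X/Y)

dY/dX = 29/X
At X = 62: dY/dX = 29/62, Y = 29·ln(62)

Elasticity = (29/62) · (62 / (29·ln(62))) = 1/ln(62) ≈ 0.2423

Interpretation: for a small percentage change in X, the percentage change in Y is approximately 0.24 times as large.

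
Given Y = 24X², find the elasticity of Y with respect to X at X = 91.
Elasticity = 2

Elasticity = (dY/dX) · (X/Y)

dY/dX = 48·X
At X = 91: dY/dX = 4368, Y = 198744

Elasticity = 4368 · (91 / 198744) = 2

Interpretation: for a small percentage change in X, the percentage change in Y is approximately 2.00 times as large.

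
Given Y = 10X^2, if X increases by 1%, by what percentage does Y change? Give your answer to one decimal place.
2.0%

For Y = 10X^2:
If X → X(1 + 0.01)
Then Y → Y · (1 + 0.01)^2
     = Y · 1.0201

Percentage change = ((1 + 0.01)^2 − 1) × 100% ≈ 2.0%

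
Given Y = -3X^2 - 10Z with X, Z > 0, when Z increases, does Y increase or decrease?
Y decreases

Taking the partial derivative:
∂Y/∂Z = -10

∂Y/∂Z = -10 < 0 (assuming positive values)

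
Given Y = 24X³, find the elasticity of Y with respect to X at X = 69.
Elasticity = 3

Elasticity = (dY/dX) · (X/Y)

dY/dX = 72·X²
At X = 69: dY/dX = 342792, Y = 7884216

Elasticity = 342792 · (69 / 7884216) = 3

Interpretation: for a small percentage change in X, the percentage change in Y is approximately 3.00 times as large.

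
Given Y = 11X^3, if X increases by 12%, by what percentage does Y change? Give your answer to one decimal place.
40.5%

For Y = 11X^3:
If X → X(1 + 0.12)
Then Y → Y · (1 + 0.12)^3
     ≈ Y · 1.4049

Percentage change = ((1 + 0.12)^3 − 1) × 100% ≈ 40.5%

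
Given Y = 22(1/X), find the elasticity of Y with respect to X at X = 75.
Elasticity = -1

Elasticity = (dY/dX) · (X/Y)

dY/dX = -22/X²
At X = 75: dY/dX = -22/5625, Y = 22/75

Elasticity = (-22/5625) · (75 / (22/75)) = -1

Interpretation: for a small percentage change in X, the percentage change in Y is approximately -1.00 times as large.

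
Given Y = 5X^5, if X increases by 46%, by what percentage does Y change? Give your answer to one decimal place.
563.4%

For Y = 5X^5:
If X → X(1 + 0.46)
Then Y → Y · (1 + 0.46)^5
     ≈ Y · 6.6338

Percentage change = ((1 + 0.46)^5 − 1) × 100% ≈ 563.4%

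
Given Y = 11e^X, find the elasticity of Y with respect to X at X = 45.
Elasticity = 45

Elasticity = (dY/dX) · (X/Y)

dY/dX = 11·e^X
At X = 45: dY/dX = 11·e^45, Y = 11·e^45

Elasticity = (11·e^45) · (45 / (11·e^45)) = 45

Interpretation: for a small percentage change in X, the percentage change in Y is approximately 45.00 times as large.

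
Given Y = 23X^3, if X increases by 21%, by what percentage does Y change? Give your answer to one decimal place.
77.2%

For Y = 23X^3:
If X → X(1 + 0.21)
Then Y → Y · (1 + 0.21)^3
     ≈ Y · 1.7716

Percentage change = ((1 + 0.21)^3 − 1) × 100% ≈ 77.2%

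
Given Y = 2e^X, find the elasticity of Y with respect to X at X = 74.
Elasticity = 74

Elasticity = (dY/dX) · (X/Y)

dY/dX = 2·e^X
At X = 74: dY/dX = 2·e^74, Y = 2·e^74

Elasticity = (2·e^74) · (74 / (2·e^74)) = 74

Interpretation: for a small percentage change in X, the percentage change in Y is approximately 74.00 times as large.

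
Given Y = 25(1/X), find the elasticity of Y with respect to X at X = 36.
Elasticity = -1

Elasticity = (dY/dX) · (X/Y)

dY/dX = -25/X²
At X = 36: dY/dX = -25/1296, Y = 25/36

Elasticity = (-25/1296) · (36 / (25/36)) = -1

Interpretation: for a small percentage change in X, the percentage change in Y is approximately -1.00 times as large.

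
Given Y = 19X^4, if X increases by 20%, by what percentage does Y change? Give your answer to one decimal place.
107.4%

For Y = 19X^4:
If X → X(1 + 0.2)
Then Y → Y · (1 + 0.2)^4
     = Y · 2.0736

Percentage change = ((1 + 0.2)^4 − 1) × 100% ≈ 107.4%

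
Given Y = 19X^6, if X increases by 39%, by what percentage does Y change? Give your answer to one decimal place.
621.3%

For Y = 19X^6:
If X → X(1 + 0.39)
Then Y → Y · (1 + 0.39)^6
     ≈ Y · 7.2125

Percentage change = ((1 + 0.39)^6 − 1) × 100% ≈ 621.3%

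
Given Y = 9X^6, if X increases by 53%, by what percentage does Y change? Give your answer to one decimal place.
1182.8%

For Y = 9X^6:
If X → X(1 + 0.53)
Then Y → Y · (1 + 0.53)^6
     ≈ Y · 12.8277

Percentage change = ((1 + 0.53)^6 − 1) × 100% ≈ 1182.8%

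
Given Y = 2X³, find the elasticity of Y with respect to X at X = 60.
Elasticity = 3

Elasticity = (dY/dX) · (X/Y)

dY/dX = 6·X²
At X = 60: dY/dX = 21600, Y = 432000

Elasticity = 21600 · (60 / 432000) = 3

Interpretation: for a small percentage change in X, the percentage change in Y is approximately 3.00 times as large.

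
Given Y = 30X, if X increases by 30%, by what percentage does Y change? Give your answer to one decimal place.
30.0%

For Y = 30X:
If X → X(1 + 0.3)
Then Y → Y · (1 + 0.3)^1
     = Y · 1.3000

Percentage change = ((1 + 0.3)^1 − 1) × 100% = 30.0%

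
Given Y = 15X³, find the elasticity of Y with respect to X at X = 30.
Elasticity = 3

Elasticity = (dY/dX) · (X/Y)

dY/dX = 45·X²
At X = 30: dY/dX = 40500, Y = 405000

Elasticity = 40500 · (30 / 405000) = 3

Interpretation: for a small percentage change in X, the percentage change in Y is approximately 3.00 times as large.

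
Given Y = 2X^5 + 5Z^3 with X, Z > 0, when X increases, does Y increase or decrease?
Y increases

Taking the partial derivative:
∂Y/∂X = 10X^4

∂Y/∂X = 10X^4 > 0 (assuming positive values)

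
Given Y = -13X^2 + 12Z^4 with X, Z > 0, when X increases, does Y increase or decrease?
Y decreases

Taking the partial derivative:
∂Y/∂X = -26X

∂Y/∂X = -26X < 0 (assuming positive values)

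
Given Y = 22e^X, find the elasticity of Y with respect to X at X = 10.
Elasticity = 10

Elasticity = (dY/dX) · (X/Y)

dY/dX = 22·e^X
At X = 10: dY/dX = 22·e^10, Y = 22·e^10

Elasticity = (22·e^10) · (10 / (22·e^10)) = 10

Interpretation: for a small percentage change in X, the percentage change in Y is approximately 10.00 times as large.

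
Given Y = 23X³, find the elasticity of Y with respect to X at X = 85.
Elasticity = 3

Elasticity = (dY/dX) · (X/Y)

dY/dX = 69·X²
At X = 85: dY/dX = 498525, Y = 14124875

Elasticity = 498525 · (85 / 14124875) = 3

Interpretation: for a small percentage change in X, the percentage change in Y is approximately 3.00 times as large.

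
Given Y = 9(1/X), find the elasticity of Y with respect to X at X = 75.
Elasticity = -1

Elasticity = (dY/dX) · (X/Y)

dY/dX = -9/X²
At X = 75: dY/dX = -1/625, Y = 3/25

Elasticity = (-1/625) · (75 / (3/25)) = -1

Interpretation: for a small percentage change in X, the percentage change in Y is approximately -1.00 times as large.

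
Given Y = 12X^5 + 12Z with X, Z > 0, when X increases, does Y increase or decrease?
Y increases

Taking the partial derivative:
∂Y/∂X = 60X^4

∂Y/∂X = 60X^4 > 0 (assuming positive values)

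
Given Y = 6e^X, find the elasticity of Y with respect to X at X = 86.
Elasticity = 86

Elasticity = (dY/dX) · (X/Y)

dY/dX = 6·e^X
At X = 86: dY/dX = 6·e^86, Y = 6·e^86

Elasticity = (6·e^86) · (86 / (6·e^86)) = 86

Interpretation: for a small percentage change in X, the percentage change in Y is approximately 86.00 times as large.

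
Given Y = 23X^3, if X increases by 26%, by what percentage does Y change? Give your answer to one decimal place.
100.0%

For Y = 23X^3:
If X → X(1 + 0.26)
Then Y → Y · (1 + 0.26)^3
     ≈ Y · 2.0004

Percentage change = ((1 + 0.26)^3 − 1) × 100% ≈ 100.0%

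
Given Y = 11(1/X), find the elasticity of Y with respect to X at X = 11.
Elasticity = -1

Elasticity = (dY/dX) · (X/Y)

dY/dX = -11/X²
At X = 11: dY/dX = -1/11, Y = 1

Elasticity = (-1/11) · (11 / 1) = -1

Interpretation: for a small percentage change in X, the percentage change in Y is approximately -1.00 times as large.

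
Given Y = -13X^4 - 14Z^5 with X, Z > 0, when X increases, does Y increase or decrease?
Y decreases

Taking the partial derivative:
∂Y/∂X = -52X^3

∂Y/∂X = -52X^3 < 0 (assuming positive values)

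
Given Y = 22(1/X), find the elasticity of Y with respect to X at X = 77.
Elasticity = -1

Elasticity = (dY/dX) · (X/Y)

dY/dX = -22/X²
At X = 77: dY/dX = -2/539, Y = 2/7

Elasticity = (-2/539) · (77 / (2/7)) = -1

Interpretation: for a small percentage change in X, the percentage change in Y is approximately -1.00 times as large.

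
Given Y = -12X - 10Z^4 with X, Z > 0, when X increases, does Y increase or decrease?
Y decreases

Taking the partial derivative:
∂Y/∂X = -12

∂Y/∂X = -12 < 0 (assuming positive values)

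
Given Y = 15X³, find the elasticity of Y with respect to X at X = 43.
Elasticity = 3

Elasticity = (dY/dX) · (X/Y)

dY/dX = 45·X²
At X = 43: dY/dX = 83205, Y = 1192605

Elasticity = 83205 · (43 / 1192605) = 3

Interpretation: for a small percentage change in X, the percentage change in Y is approximately 3.00 times as large.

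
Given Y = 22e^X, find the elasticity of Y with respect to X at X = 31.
Elasticity = 31

Elasticity = (dY/dX) · (X/Y)

dY/dX = 22·e^X
At X = 31: dY/dX = 22·e^31, Y = 22·e^31

Elasticity = (22·e^31) · (31 / (22·e^31)) = 31

Interpretation: for a small percentage change in X, the percentage change in Y is approximately 31.00 times as large.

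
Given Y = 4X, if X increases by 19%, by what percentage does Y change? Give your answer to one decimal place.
19.0%

For Y = 4X:
If X → X(1 + 0.19)
Then Y → Y · (1 + 0.19)^1
     = Y · 1.1900

Percentage change = ((1 + 0.19)^1 − 1) × 100% = 19.0%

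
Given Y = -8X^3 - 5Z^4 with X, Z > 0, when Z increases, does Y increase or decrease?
Y decreases

Taking the partial derivative:
∂Y/∂Z = -20Z^3

∂Y/∂Z = -20Z^3 < 0 (assuming positive values)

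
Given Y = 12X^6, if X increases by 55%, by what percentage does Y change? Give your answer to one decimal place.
1286.7%

For Y = 12X^6:
If X → X(1 + 0.55)
Then Y → Y · (1 + 0.55)^6
     ≈ Y · 13.8672

Percentage change = ((1 + 0.55)^6 − 1) × 100% ≈ 1286.7%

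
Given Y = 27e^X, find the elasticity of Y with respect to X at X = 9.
Elasticity = 9

Elasticity = (dY/dX) · (X/Y)

dY/dX = 27·e^X
At X = 9: dY/dX = 27·e^9, Y = 27·e^9

Elasticity = (27·e^9) · (9 / (27·e^9)) = 9

Interpretation: for a small percentage change in X, the percentage change in Y is approximately 9.00 times as large.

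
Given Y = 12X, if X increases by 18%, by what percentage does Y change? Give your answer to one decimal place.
18.0%

For Y = 12X:
If X → X(1 + 0.18)
Then Y → Y · (1 + 0.18)^1
     = Y · 1.1800

Percentage change = ((1 + 0.18)^1 − 1) × 100% = 18.0%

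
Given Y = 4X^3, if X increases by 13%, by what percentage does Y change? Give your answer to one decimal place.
44.3%

For Y = 4X^3:
If X → X(1 + 0.13)
Then Y → Y · (1 + 0.13)^3
     ≈ Y · 1.4429

Percentage change = ((1 + 0.13)^3 − 1) × 100% ≈ 44.3%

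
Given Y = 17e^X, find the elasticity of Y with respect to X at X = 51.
Elasticity = 51

Elasticity = (dY/dX) · (X/Y)

dY/dX = 17·e^X
At X = 51: dY/dX = 17·e^51, Y = 17·e^51

Elasticity = (17·e^51) · (51 / (17·e^51)) = 51

Interpretation: for a small percentage change in X, the percentage change in Y is approximately 51.00 times as large.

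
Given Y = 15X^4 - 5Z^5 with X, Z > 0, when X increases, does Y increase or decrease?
Y increases

Taking the partial derivative:
∂Y/∂X = 60X^3

∂Y/∂X = 60X^3 > 0 (assuming positive values)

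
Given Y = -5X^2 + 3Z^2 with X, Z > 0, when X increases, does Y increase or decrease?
Y decreases

Taking the partial derivative:
∂Y/∂X = -10X

∂Y/∂X = -10X < 0 (assuming positive values)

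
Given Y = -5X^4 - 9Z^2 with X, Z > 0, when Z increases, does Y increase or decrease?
Y decreases

Taking the partial derivative:
∂Y/∂Z = -18Z

∂Y/∂Z = -18Z < 0 (assuming positive values)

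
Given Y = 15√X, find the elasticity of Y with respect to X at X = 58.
Elasticity = 1/2

Elasticity = (dY/dX) · (X/Y)

dY/dX = 15/(2·√X)
At X = 58: dY/dX = 15·√58/116, Y = 15·√58

Elasticity = (15·√58/116) · (58 / (15·√58)) = 1/2

Interpretation: for a small percentage change in X, the percentage change in Y is approximately 0.50 times as large.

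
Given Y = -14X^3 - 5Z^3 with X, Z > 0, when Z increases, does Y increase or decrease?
Y decreases

Taking the partial derivative:
∂Y/∂Z = -15Z^2

∂Y/∂Z = -15Z^2 < 0 (assuming positive values)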